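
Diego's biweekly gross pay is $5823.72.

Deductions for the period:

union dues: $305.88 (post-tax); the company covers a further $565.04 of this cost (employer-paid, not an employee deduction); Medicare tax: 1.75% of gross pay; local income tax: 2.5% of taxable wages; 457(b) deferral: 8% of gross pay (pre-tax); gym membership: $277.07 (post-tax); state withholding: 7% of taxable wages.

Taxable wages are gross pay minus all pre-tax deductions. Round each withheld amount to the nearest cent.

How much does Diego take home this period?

$4163.95

457(b) deferral: $5823.72 × 0.08 = $465.90
Taxable wages = $5823.72 − $465.90 = $5357.82
Local income tax: $5357.82 × 0.025 = $133.95
State withholding: $5357.82 × 0.07 = $375.05
Medicare tax: $5823.72 × 0.0175 = $101.92
Union dues: $305.88
Gym membership: $277.07
(Employer's $565.04 toward union dues is not withheld from the employee.)
Total deductions = $465.90 + $133.95 + $375.05 + $101.92 + $305.88 + $277.07 = $1659.77
Net pay = $5823.72 − $1659.77 = $4163.95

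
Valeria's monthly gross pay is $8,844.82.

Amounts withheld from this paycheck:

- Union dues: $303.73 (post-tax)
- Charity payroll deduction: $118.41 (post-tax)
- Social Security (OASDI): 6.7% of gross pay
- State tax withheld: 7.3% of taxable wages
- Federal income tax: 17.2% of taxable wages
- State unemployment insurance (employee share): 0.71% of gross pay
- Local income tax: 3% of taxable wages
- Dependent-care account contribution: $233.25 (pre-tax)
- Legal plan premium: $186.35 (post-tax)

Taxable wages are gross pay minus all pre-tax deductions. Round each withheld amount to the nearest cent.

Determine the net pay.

Dependent-care account contribution: $233.25
Taxable wages = $8,844.82 − $233.25 = $8,611.57
Local income tax: $8,611.57 × 0.03 = $258.35
State tax withheld: $8,611.57 × 0.073 = $628.64
Federal income tax: $8,611.57 × 0.172 = $1,481.19
State unemployment insurance (employee share): $8,844.82 × 0.0071 = $62.80
Social Security (OASDI): $8,844.82 × 0.067 = $592.60
Union dues: $303.73
Charity payroll deduction: $118.41
Legal plan premium: $186.35
Total deductions = $233.25 + $258.35 + $628.64 + $1,481.19 + $62.80 + $592.60 + $303.73 + $118.41 + $186.35 = $3,865.32
Net pay = $8,844.82 − $3,865.32 = $4,979.50

$4,979.50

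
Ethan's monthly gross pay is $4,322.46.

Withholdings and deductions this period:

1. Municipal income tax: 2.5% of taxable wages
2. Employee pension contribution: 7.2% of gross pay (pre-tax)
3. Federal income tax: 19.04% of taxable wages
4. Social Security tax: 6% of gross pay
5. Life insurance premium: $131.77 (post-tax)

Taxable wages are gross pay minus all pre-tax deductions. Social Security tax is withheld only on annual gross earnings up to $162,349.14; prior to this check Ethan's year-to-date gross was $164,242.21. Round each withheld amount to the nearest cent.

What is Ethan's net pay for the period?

$3,015.45

Employee pension contribution: $4,322.46 × 0.072 = $311.22
Taxable wages = $4,322.46 − $311.22 = $4,011.24
Municipal income tax: $4,011.24 × 0.025 = $100.28
Federal income tax: $4,011.24 × 0.1904 = $763.74
Social Security tax: annual cap $162,349.14 already reached (YTD $164,242.21), so $0.00
Life insurance premium: $131.77
Total deductions = $311.22 + $100.28 + $763.74 + $0.00 + $131.77 = $1,307.01
Net pay = $4,322.46 − $1,307.01 = $3,015.45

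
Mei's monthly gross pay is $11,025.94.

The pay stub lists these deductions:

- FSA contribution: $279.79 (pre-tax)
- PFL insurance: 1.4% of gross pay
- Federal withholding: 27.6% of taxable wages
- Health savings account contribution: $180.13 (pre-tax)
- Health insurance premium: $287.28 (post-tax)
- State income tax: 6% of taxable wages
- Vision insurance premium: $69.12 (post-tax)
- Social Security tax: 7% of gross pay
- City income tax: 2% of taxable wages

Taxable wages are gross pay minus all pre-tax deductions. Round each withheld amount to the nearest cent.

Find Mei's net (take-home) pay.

Health savings account contribution: $180.13
FSA contribution: $279.79
Pre-tax total = $180.13 + $279.79 = $459.92
Taxable wages = $11,025.94 − $459.92 = $10,566.02
City income tax: $10,566.02 × 0.02 = $211.32
Federal withholding: $10,566.02 × 0.276 = $2,916.22
State income tax: $10,566.02 × 0.06 = $633.96
PFL insurance: $11,025.94 × 0.014 = $154.36
Social Security tax: $11,025.94 × 0.07 = $771.82
Health insurance premium: $287.28
Vision insurance premium: $69.12
Total deductions = $180.13 + $279.79 + $211.32 + $2,916.22 + $633.96 + $154.36 + $771.82 + $287.28 + $69.12 = $5,504.00
Net pay = $11,025.94 − $5,504.00 = $5,521.94

$5,521.94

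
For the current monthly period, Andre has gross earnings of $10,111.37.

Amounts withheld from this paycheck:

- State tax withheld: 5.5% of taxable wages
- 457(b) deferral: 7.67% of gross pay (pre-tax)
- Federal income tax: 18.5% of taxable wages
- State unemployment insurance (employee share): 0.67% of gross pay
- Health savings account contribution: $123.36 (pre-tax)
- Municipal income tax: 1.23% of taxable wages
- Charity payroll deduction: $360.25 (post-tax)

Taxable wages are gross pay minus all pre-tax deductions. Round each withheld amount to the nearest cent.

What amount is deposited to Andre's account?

$6,460.16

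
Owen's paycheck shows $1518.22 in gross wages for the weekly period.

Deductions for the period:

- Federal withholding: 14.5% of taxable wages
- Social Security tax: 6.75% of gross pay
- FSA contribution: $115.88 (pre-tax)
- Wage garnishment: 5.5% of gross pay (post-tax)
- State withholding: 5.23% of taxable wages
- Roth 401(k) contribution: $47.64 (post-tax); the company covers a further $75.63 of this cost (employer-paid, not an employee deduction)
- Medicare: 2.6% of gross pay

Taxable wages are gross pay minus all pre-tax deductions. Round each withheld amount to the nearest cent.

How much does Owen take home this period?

FSA contribution: $115.88
Taxable wages = $1518.22 − $115.88 = $1402.34
Federal withholding: $1402.34 × 0.145 = $203.34
State withholding: $1402.34 × 0.0523 = $73.34
Social Security tax: $1518.22 × 0.0675 = $102.48
Medicare: $1518.22 × 0.026 = $39.47
Roth 401(k) contribution: $47.64
Wage garnishment: $1518.22 × 0.055 = $83.50
(Employer's $75.63 toward Roth 401(k) contribution is not withheld from the employee.)
Total deductions = $115.88 + $203.34 + $73.34 + $102.48 + $39.47 + $47.64 + $83.50 = $665.65
Net pay = $1518.22 − $665.65 = $852.57

$852.57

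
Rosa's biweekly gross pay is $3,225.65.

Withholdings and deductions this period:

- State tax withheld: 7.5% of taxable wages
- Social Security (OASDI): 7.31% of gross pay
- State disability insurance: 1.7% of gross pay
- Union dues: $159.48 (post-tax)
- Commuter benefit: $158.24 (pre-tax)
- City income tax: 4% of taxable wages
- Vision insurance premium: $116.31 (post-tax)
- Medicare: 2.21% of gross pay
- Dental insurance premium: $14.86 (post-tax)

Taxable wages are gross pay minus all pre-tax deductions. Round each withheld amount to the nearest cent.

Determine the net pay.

$2,062.07

Commuter benefit: $158.24
Taxable wages = $3,225.65 − $158.24 = $3,067.41
City income tax: $3,067.41 × 0.04 = $122.70
State tax withheld: $3,067.41 × 0.075 = $230.06
State disability insurance: $3,225.65 × 0.017 = $54.84
Social Security (OASDI): $3,225.65 × 0.0731 = $235.80
Medicare: $3,225.65 × 0.0221 = $71.29
Union dues: $159.48
Vision insurance premium: $116.31
Dental insurance premium: $14.86
Total deductions = $158.24 + $122.70 + $230.06 + $54.84 + $235.80 + $71.29 + $159.48 + $116.31 + $14.86 = $1,163.58
Net pay = $3,225.65 − $1,163.58 = $2,062.07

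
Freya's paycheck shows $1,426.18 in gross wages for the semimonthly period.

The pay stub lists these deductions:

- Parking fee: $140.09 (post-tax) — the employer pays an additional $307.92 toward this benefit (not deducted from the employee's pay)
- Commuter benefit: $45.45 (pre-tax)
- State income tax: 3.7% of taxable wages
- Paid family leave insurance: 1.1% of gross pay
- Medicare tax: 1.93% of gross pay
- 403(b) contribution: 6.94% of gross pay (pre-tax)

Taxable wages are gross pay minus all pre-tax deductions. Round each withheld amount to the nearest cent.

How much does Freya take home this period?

Commuter benefit: $45.45
403(b) contribution: $1,426.18 × 0.0694 = $98.98
Pre-tax total = $45.45 + $98.98 = $144.43
Taxable wages = $1,426.18 − $144.43 = $1,281.75
State income tax: $1,281.75 × 0.037 = $47.42
Paid family leave insurance: $1,426.18 × 0.011 = $15.69
Medicare tax: $1,426.18 × 0.0193 = $27.53
Parking fee: $140.09
(Employer's $307.92 toward parking fee is not withheld from the employee.)
Total deductions = $45.45 + $98.98 + $47.42 + $15.69 + $27.53 + $140.09 = $375.16
Net pay = $1,426.18 − $375.16 = $1,051.02

$1,051.02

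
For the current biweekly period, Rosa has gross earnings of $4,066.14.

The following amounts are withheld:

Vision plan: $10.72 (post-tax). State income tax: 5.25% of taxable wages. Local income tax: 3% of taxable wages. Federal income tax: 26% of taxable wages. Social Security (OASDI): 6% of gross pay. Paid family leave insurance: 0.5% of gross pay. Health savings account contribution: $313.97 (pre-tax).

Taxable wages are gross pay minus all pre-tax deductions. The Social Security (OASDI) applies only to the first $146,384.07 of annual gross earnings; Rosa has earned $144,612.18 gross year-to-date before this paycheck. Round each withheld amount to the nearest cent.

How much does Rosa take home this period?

Health savings account contribution: $313.97
Taxable wages = $4,066.14 − $313.97 = $3,752.17
Federal income tax: $3,752.17 × 0.26 = $975.56
State income tax: $3,752.17 × 0.0525 = $196.99
Local income tax: $3,752.17 × 0.03 = $112.57
Paid family leave insurance: $4,066.14 × 0.005 = $20.33
Social Security (OASDI): only $146,384.07 − $144,612.18 = $1,771.89 of this check is subject → $1,771.89 × 0.06 = $106.31
Vision plan: $10.72
Total deductions = $313.97 + $975.56 + $196.99 + $112.57 + $20.33 + $106.31 + $10.72 = $1,736.45
Net pay = $4,066.14 − $1,736.45 = $2,329.69

$2,329.69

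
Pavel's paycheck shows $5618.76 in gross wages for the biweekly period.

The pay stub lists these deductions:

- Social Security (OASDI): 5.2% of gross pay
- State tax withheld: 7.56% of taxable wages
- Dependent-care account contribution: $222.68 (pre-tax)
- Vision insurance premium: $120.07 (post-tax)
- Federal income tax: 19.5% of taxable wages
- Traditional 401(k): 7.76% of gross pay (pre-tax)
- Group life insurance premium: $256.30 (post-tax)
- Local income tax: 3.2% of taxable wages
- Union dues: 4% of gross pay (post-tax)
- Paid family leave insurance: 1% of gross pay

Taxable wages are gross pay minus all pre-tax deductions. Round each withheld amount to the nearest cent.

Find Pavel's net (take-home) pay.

$2509.66

Dependent-care account contribution: $222.68
Traditional 401(k): $5618.76 × 0.0776 = $436.02
Pre-tax total = $222.68 + $436.02 = $658.70
Taxable wages = $5618.76 − $658.70 = $4960.06
Federal income tax: $4960.06 × 0.195 = $967.21
Local income tax: $4960.06 × 0.032 = $158.72
State tax withheld: $4960.06 × 0.0756 = $374.98
Social Security (OASDI): $5618.76 × 0.052 = $292.18
Paid family leave insurance: $5618.76 × 0.01 = $56.19
Group life insurance premium: $256.30
Vision insurance premium: $120.07
Union dues: $5618.76 × 0.04 = $224.75
Total deductions = $222.68 + $436.02 + $967.21 + $158.72 + $374.98 + $292.18 + $56.19 + $256.30 + $120.07 + $224.75 = $3109.10
Net pay = $5618.76 − $3109.10 = $2509.66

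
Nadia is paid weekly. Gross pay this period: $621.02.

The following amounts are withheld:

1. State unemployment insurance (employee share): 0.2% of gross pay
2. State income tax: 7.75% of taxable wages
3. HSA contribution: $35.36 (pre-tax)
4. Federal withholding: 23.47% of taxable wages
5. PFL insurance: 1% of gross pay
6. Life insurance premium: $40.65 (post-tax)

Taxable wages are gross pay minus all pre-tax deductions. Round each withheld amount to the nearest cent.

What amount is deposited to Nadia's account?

HSA contribution: $35.36
Taxable wages = $621.02 − $35.36 = $585.66
State income tax: $585.66 × 0.0775 = $45.39
Federal withholding: $585.66 × 0.2347 = $137.45
PFL insurance: $621.02 × 0.01 = $6.21
State unemployment insurance (employee share): $621.02 × 0.002 = $1.24
Life insurance premium: $40.65
Total deductions = $35.36 + $45.39 + $137.45 + $6.21 + $1.24 + $40.65 = $266.30
Net pay = $621.02 − $266.30 = $354.72

$354.72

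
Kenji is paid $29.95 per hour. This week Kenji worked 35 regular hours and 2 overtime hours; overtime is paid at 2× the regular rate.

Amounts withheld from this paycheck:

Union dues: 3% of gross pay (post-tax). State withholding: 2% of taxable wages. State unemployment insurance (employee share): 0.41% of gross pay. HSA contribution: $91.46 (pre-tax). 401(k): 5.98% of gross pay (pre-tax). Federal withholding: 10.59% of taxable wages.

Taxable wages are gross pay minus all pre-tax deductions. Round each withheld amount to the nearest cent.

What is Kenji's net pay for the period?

Regular pay: 35 × $29.95 = $1048.25
Overtime pay: 2 × $29.95 × 2 = $119.80
Gross pay = $1048.25 + $119.80 = $1168.05
401(k): $1168.05 × 0.0598 = $69.85
HSA contribution: $91.46
Pre-tax total = $69.85 + $91.46 = $161.31
Taxable wages = $1168.05 − $161.31 = $1006.74
Federal withholding: $1006.74 × 0.1059 = $106.61
State withholding: $1006.74 × 0.02 = $20.13
State unemployment insurance (employee share): $1168.05 × 0.0041 = $4.79
Union dues: $1168.05 × 0.03 = $35.04
Total deductions = $69.85 + $91.46 + $106.61 + $20.13 + $4.79 + $35.04 = $327.88
Net pay = $1168.05 − $327.88 = $840.17

$840.17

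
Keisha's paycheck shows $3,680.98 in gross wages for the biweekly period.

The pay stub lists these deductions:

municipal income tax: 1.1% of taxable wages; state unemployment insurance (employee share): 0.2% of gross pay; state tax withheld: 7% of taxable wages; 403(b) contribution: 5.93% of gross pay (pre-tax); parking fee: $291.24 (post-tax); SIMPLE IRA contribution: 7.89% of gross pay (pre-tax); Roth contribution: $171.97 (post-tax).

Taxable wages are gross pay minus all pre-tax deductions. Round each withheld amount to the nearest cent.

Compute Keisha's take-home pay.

403(b) contribution: $3,680.98 × 0.0593 = $218.28
SIMPLE IRA contribution: $3,680.98 × 0.0789 = $290.43
Pre-tax total = $218.28 + $290.43 = $508.71
Taxable wages = $3,680.98 − $508.71 = $3,172.27
State tax withheld: $3,172.27 × 0.07 = $222.06
Municipal income tax: $3,172.27 × 0.011 = $34.89
State unemployment insurance (employee share): $3,680.98 × 0.002 = $7.36
Parking fee: $291.24
Roth contribution: $171.97
Total deductions = $218.28 + $290.43 + $222.06 + $34.89 + $7.36 + $291.24 + $171.97 = $1,236.23
Net pay = $3,680.98 − $1,236.23 = $2,444.75

$2,444.75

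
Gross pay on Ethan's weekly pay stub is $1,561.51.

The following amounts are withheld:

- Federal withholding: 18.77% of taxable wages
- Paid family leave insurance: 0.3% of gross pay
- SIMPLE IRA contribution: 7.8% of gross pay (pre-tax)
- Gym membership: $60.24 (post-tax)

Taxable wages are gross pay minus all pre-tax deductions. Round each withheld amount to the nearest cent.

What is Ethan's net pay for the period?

SIMPLE IRA contribution: $1,561.51 × 0.078 = $121.80
Taxable wages = $1,561.51 − $121.80 = $1,439.71
Federal withholding: $1,439.71 × 0.1877 = $270.23
Paid family leave insurance: $1,561.51 × 0.003 = $4.68
Gym membership: $60.24
Total deductions = $121.80 + $270.23 + $4.68 + $60.24 = $456.95
Net pay = $1,561.51 − $456.95 = $1,104.56

$1,104.56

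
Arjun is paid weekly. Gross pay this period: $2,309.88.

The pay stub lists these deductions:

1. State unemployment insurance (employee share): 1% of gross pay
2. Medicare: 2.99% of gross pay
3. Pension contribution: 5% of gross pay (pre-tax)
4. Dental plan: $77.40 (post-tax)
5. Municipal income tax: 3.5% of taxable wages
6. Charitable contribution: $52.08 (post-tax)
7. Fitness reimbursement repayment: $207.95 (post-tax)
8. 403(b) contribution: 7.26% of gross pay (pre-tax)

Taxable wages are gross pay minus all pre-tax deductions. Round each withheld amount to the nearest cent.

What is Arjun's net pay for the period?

$1,526.16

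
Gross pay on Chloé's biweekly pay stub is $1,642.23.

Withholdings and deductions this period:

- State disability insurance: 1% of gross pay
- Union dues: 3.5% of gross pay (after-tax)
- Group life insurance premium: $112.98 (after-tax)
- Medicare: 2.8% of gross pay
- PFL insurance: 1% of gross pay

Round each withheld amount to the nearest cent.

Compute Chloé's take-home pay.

$1,392.95

PFL insurance: $1,642.23 × 0.01 = $16.42
Medicare: $1,642.23 × 0.028 = $45.98
State disability insurance: $1,642.23 × 0.01 = $16.42
Group life insurance premium: $112.98
Union dues: $1,642.23 × 0.035 = $57.48
Total deductions = $16.42 + $45.98 + $16.42 + $112.98 + $57.48 = $249.28
Net pay = $1,642.23 − $249.28 = $1,392.95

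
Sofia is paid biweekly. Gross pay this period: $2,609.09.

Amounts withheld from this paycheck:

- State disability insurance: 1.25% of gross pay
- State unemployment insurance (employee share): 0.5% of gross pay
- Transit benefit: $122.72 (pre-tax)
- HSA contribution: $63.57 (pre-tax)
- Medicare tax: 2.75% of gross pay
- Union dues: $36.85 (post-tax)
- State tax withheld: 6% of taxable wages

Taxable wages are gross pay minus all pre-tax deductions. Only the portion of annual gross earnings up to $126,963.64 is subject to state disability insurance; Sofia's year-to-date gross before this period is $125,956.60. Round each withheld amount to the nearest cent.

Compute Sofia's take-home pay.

HSA contribution: $63.57
Transit benefit: $122.72
Pre-tax total = $63.57 + $122.72 = $186.29
Taxable wages = $2,609.09 − $186.29 = $2,422.80
State tax withheld: $2,422.80 × 0.06 = $145.37
State unemployment insurance (employee share): $2,609.09 × 0.005 = $13.05
State disability insurance: only $126,963.64 − $125,956.60 = $1,007.04 of this check is subject → $1,007.04 × 0.0125 = $12.59
Medicare tax: $2,609.09 × 0.0275 = $71.75
Union dues: $36.85
Total deductions = $63.57 + $122.72 + $145.37 + $13.05 + $12.59 + $71.75 + $36.85 = $465.90
Net pay = $2,609.09 − $465.90 = $2,143.19

$2,143.19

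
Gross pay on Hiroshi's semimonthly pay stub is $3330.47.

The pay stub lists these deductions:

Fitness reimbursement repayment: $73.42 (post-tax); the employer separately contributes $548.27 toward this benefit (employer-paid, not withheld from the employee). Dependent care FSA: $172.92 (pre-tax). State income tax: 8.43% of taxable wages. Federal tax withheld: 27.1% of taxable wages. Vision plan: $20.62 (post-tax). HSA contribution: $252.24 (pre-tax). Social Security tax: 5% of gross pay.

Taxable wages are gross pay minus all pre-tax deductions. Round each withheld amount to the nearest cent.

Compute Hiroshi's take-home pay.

HSA contribution: $252.24
Dependent care FSA: $172.92
Pre-tax total = $252.24 + $172.92 = $425.16
Taxable wages = $3330.47 − $425.16 = $2905.31
Federal tax withheld: $2905.31 × 0.271 = $787.34
State income tax: $2905.31 × 0.0843 = $244.92
Social Security tax: $3330.47 × 0.05 = $166.52
Vision plan: $20.62
Fitness reimbursement repayment: $73.42
(Employer's $548.27 toward fitness reimbursement repayment is not withheld from the employee.)
Total deductions = $252.24 + $172.92 + $787.34 + $244.92 + $166.52 + $20.62 + $73.42 = $1717.98
Net pay = $3330.47 − $1717.98 = $1612.49

$1612.49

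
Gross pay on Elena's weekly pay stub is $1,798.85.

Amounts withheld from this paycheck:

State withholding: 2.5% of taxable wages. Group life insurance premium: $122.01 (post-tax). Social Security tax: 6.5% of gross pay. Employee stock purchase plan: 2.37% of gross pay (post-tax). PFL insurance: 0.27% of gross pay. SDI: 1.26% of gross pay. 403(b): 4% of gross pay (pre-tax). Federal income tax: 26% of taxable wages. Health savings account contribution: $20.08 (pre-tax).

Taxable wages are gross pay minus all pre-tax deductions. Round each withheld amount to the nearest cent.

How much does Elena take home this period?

$911.28

403(b): $1,798.85 × 0.04 = $71.95
Health savings account contribution: $20.08
Pre-tax total = $71.95 + $20.08 = $92.03
Taxable wages = $1,798.85 − $92.03 = $1,706.82
State withholding: $1,706.82 × 0.025 = $42.67
Federal income tax: $1,706.82 × 0.26 = $443.77
Social Security tax: $1,798.85 × 0.065 = $116.93
SDI: $1,798.85 × 0.0126 = $22.67
PFL insurance: $1,798.85 × 0.0027 = $4.86
Group life insurance premium: $122.01
Employee stock purchase plan: $1,798.85 × 0.0237 = $42.63
Total deductions = $71.95 + $20.08 + $42.67 + $443.77 + $116.93 + $22.67 + $4.86 + $122.01 + $42.63 = $887.57
Net pay = $1,798.85 − $887.57 = $911.28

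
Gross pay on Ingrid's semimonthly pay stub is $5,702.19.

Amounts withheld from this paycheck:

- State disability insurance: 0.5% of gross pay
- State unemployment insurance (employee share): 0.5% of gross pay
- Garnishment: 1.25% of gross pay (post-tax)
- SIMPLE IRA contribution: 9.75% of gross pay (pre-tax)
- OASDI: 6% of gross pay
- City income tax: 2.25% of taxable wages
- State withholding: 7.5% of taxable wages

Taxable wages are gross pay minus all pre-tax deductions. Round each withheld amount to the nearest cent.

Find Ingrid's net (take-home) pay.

$4,174.04

SIMPLE IRA contribution: $5,702.19 × 0.0975 = $555.96
Taxable wages = $5,702.19 − $555.96 = $5,146.23
State withholding: $5,146.23 × 0.075 = $385.97
City income tax: $5,146.23 × 0.0225 = $115.79
State disability insurance: $5,702.19 × 0.005 = $28.51
OASDI: $5,702.19 × 0.06 = $342.13
State unemployment insurance (employee share): $5,702.19 × 0.005 = $28.51
Garnishment: $5,702.19 × 0.0125 = $71.28
Total deductions = $555.96 + $385.97 + $115.79 + $28.51 + $342.13 + $28.51 + $71.28 = $1,528.15
Net pay = $5,702.19 − $1,528.15 = $4,174.04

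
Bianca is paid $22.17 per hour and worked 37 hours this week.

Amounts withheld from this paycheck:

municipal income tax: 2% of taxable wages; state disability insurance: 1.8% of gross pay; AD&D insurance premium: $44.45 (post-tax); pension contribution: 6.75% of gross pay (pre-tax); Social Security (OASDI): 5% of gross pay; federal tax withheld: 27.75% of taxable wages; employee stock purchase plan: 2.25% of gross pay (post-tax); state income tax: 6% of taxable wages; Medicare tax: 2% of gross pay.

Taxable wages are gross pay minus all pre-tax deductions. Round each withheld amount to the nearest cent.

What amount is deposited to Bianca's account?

$356.35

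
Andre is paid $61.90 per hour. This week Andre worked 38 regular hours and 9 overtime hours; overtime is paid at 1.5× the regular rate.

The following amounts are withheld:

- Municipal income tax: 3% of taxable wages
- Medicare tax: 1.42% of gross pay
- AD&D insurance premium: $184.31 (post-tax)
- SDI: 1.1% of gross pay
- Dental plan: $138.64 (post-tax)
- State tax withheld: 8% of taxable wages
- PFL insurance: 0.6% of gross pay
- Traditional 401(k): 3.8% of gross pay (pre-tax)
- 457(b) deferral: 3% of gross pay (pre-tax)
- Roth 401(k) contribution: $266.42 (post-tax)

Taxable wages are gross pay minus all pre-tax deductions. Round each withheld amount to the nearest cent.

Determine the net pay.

$1955.41

Regular pay: 38 × $61.90 = $2352.20
Overtime pay: 9 × $61.90 × 1.5 = $835.65
Gross pay = $2352.20 + $835.65 = $3187.85
457(b) deferral: $3187.85 × 0.03 = $95.64
Traditional 401(k): $3187.85 × 0.038 = $121.14
Pre-tax total = $95.64 + $121.14 = $216.78
Taxable wages = $3187.85 − $216.78 = $2971.07
Municipal income tax: $2971.07 × 0.03 = $89.13
State tax withheld: $2971.07 × 0.08 = $237.69
SDI: $3187.85 × 0.011 = $35.07
PFL insurance: $3187.85 × 0.006 = $19.13
Medicare tax: $3187.85 × 0.0142 = $45.27
AD&D insurance premium: $184.31
Dental plan: $138.64
Roth 401(k) contribution: $266.42
Total deductions = $95.64 + $121.14 + $89.13 + $237.69 + $35.07 + $19.13 + $45.27 + $184.31 + $138.64 + $266.42 = $1232.44
Net pay = $3187.85 − $1232.44 = $1955.41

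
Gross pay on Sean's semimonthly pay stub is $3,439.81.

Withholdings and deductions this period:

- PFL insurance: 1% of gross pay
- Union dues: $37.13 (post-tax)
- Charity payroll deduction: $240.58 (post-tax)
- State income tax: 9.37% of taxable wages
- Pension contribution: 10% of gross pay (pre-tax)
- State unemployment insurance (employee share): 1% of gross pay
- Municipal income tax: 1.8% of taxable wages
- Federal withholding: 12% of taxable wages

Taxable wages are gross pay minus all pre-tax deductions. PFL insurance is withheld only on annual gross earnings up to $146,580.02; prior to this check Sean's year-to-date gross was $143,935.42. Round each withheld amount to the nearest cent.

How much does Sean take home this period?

Pension contribution: $3,439.81 × 0.1 = $343.98
Taxable wages = $3,439.81 − $343.98 = $3,095.83
State income tax: $3,095.83 × 0.0937 = $290.08
Federal withholding: $3,095.83 × 0.12 = $371.50
Municipal income tax: $3,095.83 × 0.018 = $55.72
PFL insurance: only $146,580.02 − $143,935.42 = $2,644.60 of this check is subject → $2,644.60 × 0.01 = $26.45
State unemployment insurance (employee share): $3,439.81 × 0.01 = $34.40
Charity payroll deduction: $240.58
Union dues: $37.13
Total deductions = $343.98 + $290.08 + $371.50 + $55.72 + $26.45 + $34.40 + $240.58 + $37.13 = $1,399.84
Net pay = $3,439.81 − $1,399.84 = $2,039.97

$2,039.97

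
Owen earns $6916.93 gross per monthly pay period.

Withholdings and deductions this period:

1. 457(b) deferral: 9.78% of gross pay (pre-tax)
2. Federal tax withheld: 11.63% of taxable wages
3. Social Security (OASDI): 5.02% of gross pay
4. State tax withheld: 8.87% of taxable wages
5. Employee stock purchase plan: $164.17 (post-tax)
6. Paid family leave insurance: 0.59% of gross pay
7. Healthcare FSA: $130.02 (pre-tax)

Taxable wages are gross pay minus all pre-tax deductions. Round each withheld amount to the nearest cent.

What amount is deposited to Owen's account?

457(b) deferral: $6916.93 × 0.0978 = $676.48
Healthcare FSA: $130.02
Pre-tax total = $676.48 + $130.02 = $806.50
Taxable wages = $6916.93 − $806.50 = $6110.43
State tax withheld: $6110.43 × 0.0887 = $542.00
Federal tax withheld: $6110.43 × 0.1163 = $710.64
Paid family leave insurance: $6916.93 × 0.0059 = $40.81
Social Security (OASDI): $6916.93 × 0.0502 = $347.23
Employee stock purchase plan: $164.17
Total deductions = $676.48 + $130.02 + $542.00 + $710.64 + $40.81 + $347.23 + $164.17 = $2611.35
Net pay = $6916.93 − $2611.35 = $4305.58

$4305.58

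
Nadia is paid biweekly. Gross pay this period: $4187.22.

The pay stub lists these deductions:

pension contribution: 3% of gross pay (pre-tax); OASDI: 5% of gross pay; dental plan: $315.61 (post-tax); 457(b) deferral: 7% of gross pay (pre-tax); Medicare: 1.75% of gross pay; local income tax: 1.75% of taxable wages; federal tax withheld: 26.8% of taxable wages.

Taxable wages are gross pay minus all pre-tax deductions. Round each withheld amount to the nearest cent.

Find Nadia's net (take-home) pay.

$2094.33

457(b) deferral: $4187.22 × 0.07 = $293.11
Pension contribution: $4187.22 × 0.03 = $125.62
Pre-tax total = $293.11 + $125.62 = $418.73
Taxable wages = $4187.22 − $418.73 = $3768.49
Local income tax: $3768.49 × 0.0175 = $65.95
Federal tax withheld: $3768.49 × 0.268 = $1009.96
OASDI: $4187.22 × 0.05 = $209.36
Medicare: $4187.22 × 0.0175 = $73.28
Dental plan: $315.61
Total deductions = $293.11 + $125.62 + $65.95 + $1009.96 + $209.36 + $73.28 + $315.61 = $2092.89
Net pay = $4187.22 − $2092.89 = $2094.33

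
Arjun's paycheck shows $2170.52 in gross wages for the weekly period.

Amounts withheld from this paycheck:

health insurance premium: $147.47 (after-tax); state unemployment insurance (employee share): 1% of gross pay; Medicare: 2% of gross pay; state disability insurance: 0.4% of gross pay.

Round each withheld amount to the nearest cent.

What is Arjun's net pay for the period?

$1949.25

Medicare: $2170.52 × 0.02 = $43.41
State unemployment insurance (employee share): $2170.52 × 0.01 = $21.71
State disability insurance: $2170.52 × 0.004 = $8.68
Health insurance premium: $147.47
Total deductions = $43.41 + $21.71 + $8.68 + $147.47 = $221.27
Net pay = $2170.52 − $221.27 = $1949.25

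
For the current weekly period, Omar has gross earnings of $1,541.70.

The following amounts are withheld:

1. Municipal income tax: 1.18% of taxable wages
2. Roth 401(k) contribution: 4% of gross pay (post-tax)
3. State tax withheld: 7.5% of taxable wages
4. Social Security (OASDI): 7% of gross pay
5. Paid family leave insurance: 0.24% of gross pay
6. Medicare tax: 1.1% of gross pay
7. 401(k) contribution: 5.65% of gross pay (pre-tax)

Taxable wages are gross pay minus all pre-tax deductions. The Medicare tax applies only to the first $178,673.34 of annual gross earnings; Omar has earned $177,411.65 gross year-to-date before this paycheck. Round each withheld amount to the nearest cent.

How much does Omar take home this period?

401(k) contribution: $1,541.70 × 0.0565 = $87.11
Taxable wages = $1,541.70 − $87.11 = $1,454.59
State tax withheld: $1,454.59 × 0.075 = $109.09
Municipal income tax: $1,454.59 × 0.0118 = $17.16
Paid family leave insurance: $1,541.70 × 0.0024 = $3.70
Medicare tax: only $178,673.34 − $177,411.65 = $1,261.69 of this check is subject → $1,261.69 × 0.011 = $13.88
Social Security (OASDI): $1,541.70 × 0.07 = $107.92
Roth 401(k) contribution: $1,541.70 × 0.04 = $61.67
Total deductions = $87.11 + $109.09 + $17.16 + $3.70 + $13.88 + $107.92 + $61.67 = $400.53
Net pay = $1,541.70 − $400.53 = $1,141.17

$1,141.17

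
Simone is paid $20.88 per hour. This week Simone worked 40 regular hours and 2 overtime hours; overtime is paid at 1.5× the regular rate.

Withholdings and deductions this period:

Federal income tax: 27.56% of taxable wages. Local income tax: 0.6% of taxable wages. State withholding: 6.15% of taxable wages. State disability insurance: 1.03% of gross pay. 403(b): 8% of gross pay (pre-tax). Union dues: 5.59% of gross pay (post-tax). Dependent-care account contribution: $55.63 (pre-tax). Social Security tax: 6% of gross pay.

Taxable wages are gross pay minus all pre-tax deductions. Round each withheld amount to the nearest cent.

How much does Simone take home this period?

$392.75

Regular pay: 40 × $20.88 = $835.20
Overtime pay: 2 × $20.88 × 1.5 = $62.64
Gross pay = $835.20 + $62.64 = $897.84
403(b): $897.84 × 0.08 = $71.83
Dependent-care account contribution: $55.63
Pre-tax total = $71.83 + $55.63 = $127.46
Taxable wages = $897.84 − $127.46 = $770.38
Local income tax: $770.38 × 0.006 = $4.62
State withholding: $770.38 × 0.0615 = $47.38
Federal income tax: $770.38 × 0.2756 = $212.32
State disability insurance: $897.84 × 0.0103 = $9.25
Social Security tax: $897.84 × 0.06 = $53.87
Union dues: $897.84 × 0.0559 = $50.19
Total deductions = $71.83 + $55.63 + $4.62 + $47.38 + $212.32 + $9.25 + $53.87 + $50.19 = $505.09
Net pay = $897.84 − $505.09 = $392.75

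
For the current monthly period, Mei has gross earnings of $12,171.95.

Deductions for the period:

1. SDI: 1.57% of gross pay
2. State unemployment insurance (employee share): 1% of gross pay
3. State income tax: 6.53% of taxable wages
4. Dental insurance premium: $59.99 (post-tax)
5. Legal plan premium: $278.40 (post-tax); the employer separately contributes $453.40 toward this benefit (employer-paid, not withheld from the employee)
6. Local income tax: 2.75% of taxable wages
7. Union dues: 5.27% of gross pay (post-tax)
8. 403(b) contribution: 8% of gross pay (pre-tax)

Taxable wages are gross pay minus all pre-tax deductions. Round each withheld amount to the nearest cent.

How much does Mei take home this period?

$8,866.33

403(b) contribution: $12,171.95 × 0.08 = $973.76
Taxable wages = $12,171.95 − $973.76 = $11,198.19
Local income tax: $11,198.19 × 0.0275 = $307.95
State income tax: $11,198.19 × 0.0653 = $731.24
State unemployment insurance (employee share): $12,171.95 × 0.01 = $121.72
SDI: $12,171.95 × 0.0157 = $191.10
Union dues: $12,171.95 × 0.0527 = $641.46
Dental insurance premium: $59.99
Legal plan premium: $278.40
(Employer's $453.40 toward legal plan premium is not withheld from the employee.)
Total deductions = $973.76 + $307.95 + $731.24 + $121.72 + $191.10 + $641.46 + $59.99 + $278.40 = $3,305.62
Net pay = $12,171.95 − $3,305.62 = $8,866.33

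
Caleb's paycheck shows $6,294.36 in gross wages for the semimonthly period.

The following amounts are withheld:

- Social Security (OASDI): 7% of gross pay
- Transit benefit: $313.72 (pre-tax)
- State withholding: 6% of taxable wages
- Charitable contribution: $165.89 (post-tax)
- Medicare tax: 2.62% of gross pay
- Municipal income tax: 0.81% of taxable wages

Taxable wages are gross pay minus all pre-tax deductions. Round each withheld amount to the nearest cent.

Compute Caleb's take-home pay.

$4,801.95

Transit benefit: $313.72
Taxable wages = $6,294.36 − $313.72 = $5,980.64
Municipal income tax: $5,980.64 × 0.0081 = $48.44
State withholding: $5,980.64 × 0.06 = $358.84
Medicare tax: $6,294.36 × 0.0262 = $164.91
Social Security (OASDI): $6,294.36 × 0.07 = $440.61
Charitable contribution: $165.89
Total deductions = $313.72 + $48.44 + $358.84 + $164.91 + $440.61 + $165.89 = $1,492.41
Net pay = $6,294.36 − $1,492.41 = $4,801.95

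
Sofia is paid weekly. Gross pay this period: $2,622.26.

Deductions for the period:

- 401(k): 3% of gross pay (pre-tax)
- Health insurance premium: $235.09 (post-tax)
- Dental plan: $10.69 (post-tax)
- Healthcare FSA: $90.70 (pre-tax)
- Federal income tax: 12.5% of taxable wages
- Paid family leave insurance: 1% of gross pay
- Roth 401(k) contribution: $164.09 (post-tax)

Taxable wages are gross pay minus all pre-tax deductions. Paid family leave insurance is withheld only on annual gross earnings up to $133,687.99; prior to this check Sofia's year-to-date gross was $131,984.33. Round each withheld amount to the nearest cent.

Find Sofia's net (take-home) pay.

$1,719.37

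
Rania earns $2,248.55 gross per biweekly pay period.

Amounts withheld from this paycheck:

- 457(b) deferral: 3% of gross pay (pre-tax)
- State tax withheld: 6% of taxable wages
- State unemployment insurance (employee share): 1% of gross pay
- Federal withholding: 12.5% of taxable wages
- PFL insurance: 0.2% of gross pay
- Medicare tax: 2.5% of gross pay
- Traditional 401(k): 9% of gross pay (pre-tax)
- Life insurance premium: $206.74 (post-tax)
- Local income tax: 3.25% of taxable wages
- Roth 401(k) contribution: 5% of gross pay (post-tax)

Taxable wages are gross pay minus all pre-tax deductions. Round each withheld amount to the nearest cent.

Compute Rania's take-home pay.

Traditional 401(k): $2,248.55 × 0.09 = $202.37
457(b) deferral: $2,248.55 × 0.03 = $67.46
Pre-tax total = $202.37 + $67.46 = $269.83
Taxable wages = $2,248.55 − $269.83 = $1,978.72
Federal withholding: $1,978.72 × 0.125 = $247.34
Local income tax: $1,978.72 × 0.0325 = $64.31
State tax withheld: $1,978.72 × 0.06 = $118.72
PFL insurance: $2,248.55 × 0.002 = $4.50
State unemployment insurance (employee share): $2,248.55 × 0.01 = $22.49
Medicare tax: $2,248.55 × 0.025 = $56.21
Roth 401(k) contribution: $2,248.55 × 0.05 = $112.43
Life insurance premium: $206.74
Total deductions = $202.37 + $67.46 + $247.34 + $64.31 + $118.72 + $4.50 + $22.49 + $56.21 + $112.43 + $206.74 = $1,102.57
Net pay = $2,248.55 − $1,102.57 = $1,145.98

$1,145.98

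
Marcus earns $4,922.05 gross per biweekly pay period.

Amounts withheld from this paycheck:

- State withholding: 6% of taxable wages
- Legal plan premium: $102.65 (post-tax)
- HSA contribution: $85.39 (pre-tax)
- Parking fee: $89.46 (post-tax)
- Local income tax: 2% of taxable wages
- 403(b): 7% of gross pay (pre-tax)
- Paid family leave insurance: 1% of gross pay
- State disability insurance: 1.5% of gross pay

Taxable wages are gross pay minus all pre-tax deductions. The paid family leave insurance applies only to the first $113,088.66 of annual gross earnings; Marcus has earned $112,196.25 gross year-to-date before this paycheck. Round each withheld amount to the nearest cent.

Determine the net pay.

$3,857.89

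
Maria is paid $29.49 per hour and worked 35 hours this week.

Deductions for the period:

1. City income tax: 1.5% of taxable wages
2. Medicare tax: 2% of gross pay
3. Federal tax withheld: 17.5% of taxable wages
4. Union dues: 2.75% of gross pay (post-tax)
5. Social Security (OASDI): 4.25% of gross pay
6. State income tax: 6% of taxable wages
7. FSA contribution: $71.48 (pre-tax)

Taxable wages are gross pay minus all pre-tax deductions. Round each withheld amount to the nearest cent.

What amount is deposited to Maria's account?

Gross pay: 35 × $29.49 = $1,032.15
FSA contribution: $71.48
Taxable wages = $1,032.15 − $71.48 = $960.67
State income tax: $960.67 × 0.06 = $57.64
City income tax: $960.67 × 0.015 = $14.41
Federal tax withheld: $960.67 × 0.175 = $168.12
Social Security (OASDI): $1,032.15 × 0.0425 = $43.87
Medicare tax: $1,032.15 × 0.02 = $20.64
Union dues: $1,032.15 × 0.0275 = $28.38
Total deductions = $71.48 + $57.64 + $14.41 + $168.12 + $43.87 + $20.64 + $28.38 = $404.54
Net pay = $1,032.15 − $404.54 = $627.61

$627.61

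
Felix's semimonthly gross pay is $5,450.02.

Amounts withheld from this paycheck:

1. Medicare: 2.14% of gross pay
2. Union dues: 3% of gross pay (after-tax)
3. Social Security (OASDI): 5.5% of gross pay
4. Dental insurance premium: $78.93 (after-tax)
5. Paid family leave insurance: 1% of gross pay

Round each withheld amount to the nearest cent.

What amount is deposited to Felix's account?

$4,736.71

Social Security (OASDI): $5,450.02 × 0.055 = $299.75
Paid family leave insurance: $5,450.02 × 0.01 = $54.50
Medicare: $5,450.02 × 0.0214 = $116.63
Dental insurance premium: $78.93
Union dues: $5,450.02 × 0.03 = $163.50
Total deductions = $299.75 + $54.50 + $116.63 + $78.93 + $163.50 = $713.31
Net pay = $5,450.02 − $713.31 = $4,736.71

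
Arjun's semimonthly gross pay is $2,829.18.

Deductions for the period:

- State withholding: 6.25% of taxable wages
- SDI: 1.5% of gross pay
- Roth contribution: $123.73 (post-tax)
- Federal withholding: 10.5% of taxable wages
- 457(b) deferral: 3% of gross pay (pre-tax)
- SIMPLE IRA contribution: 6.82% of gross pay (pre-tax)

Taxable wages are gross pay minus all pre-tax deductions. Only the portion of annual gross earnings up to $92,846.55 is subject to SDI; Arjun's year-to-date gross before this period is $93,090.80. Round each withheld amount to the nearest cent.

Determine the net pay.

457(b) deferral: $2,829.18 × 0.03 = $84.88
SIMPLE IRA contribution: $2,829.18 × 0.0682 = $192.95
Pre-tax total = $84.88 + $192.95 = $277.83
Taxable wages = $2,829.18 − $277.83 = $2,551.35
State withholding: $2,551.35 × 0.0625 = $159.46
Federal withholding: $2,551.35 × 0.105 = $267.89
SDI: annual cap $92,846.55 already reached (YTD $93,090.80), so $0.00
Roth contribution: $123.73
Total deductions = $84.88 + $192.95 + $159.46 + $267.89 + $0.00 + $123.73 = $828.91
Net pay = $2,829.18 − $828.91 = $2,000.27

$2,000.27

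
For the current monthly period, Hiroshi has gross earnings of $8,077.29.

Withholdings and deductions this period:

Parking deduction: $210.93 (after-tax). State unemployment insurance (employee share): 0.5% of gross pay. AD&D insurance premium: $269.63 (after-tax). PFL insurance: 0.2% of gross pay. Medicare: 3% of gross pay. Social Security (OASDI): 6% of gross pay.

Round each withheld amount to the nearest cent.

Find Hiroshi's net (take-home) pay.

PFL insurance: $8,077.29 × 0.002 = $16.15
Social Security (OASDI): $8,077.29 × 0.06 = $484.64
State unemployment insurance (employee share): $8,077.29 × 0.005 = $40.39
Medicare: $8,077.29 × 0.03 = $242.32
AD&D insurance premium: $269.63
Parking deduction: $210.93
Total deductions = $16.15 + $484.64 + $40.39 + $242.32 + $269.63 + $210.93 = $1,264.06
Net pay = $8,077.29 − $1,264.06 = $6,813.23

$6,813.23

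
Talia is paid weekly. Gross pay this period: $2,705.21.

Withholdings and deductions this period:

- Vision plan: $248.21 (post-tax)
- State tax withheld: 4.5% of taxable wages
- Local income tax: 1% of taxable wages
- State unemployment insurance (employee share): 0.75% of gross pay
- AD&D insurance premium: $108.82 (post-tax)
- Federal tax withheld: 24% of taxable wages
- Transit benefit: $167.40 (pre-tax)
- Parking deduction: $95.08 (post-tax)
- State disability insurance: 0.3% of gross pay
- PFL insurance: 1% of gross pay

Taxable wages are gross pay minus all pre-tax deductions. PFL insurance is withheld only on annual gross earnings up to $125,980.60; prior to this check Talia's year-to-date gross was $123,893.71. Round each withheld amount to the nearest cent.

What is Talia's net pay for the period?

Transit benefit: $167.40
Taxable wages = $2,705.21 − $167.40 = $2,537.81
Local income tax: $2,537.81 × 0.01 = $25.38
Federal tax withheld: $2,537.81 × 0.24 = $609.07
State tax withheld: $2,537.81 × 0.045 = $114.20
State disability insurance: $2,705.21 × 0.003 = $8.12
State unemployment insurance (employee share): $2,705.21 × 0.0075 = $20.29
PFL insurance: only $125,980.60 − $123,893.71 = $2,086.89 of this check is subject → $2,086.89 × 0.01 = $20.87
Parking deduction: $95.08
Vision plan: $248.21
AD&D insurance premium: $108.82
Total deductions = $167.40 + $25.38 + $609.07 + $114.20 + $8.12 + $20.29 + $20.87 + $95.08 + $248.21 + $108.82 = $1,417.44
Net pay = $2,705.21 − $1,417.44 = $1,287.77

$1,287.77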